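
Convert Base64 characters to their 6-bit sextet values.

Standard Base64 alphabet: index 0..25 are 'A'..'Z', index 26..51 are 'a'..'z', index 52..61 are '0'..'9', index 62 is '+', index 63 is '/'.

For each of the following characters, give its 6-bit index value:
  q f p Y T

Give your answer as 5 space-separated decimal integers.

'q': a..z range, 26 + ord('q') − ord('a') = 42
'f': a..z range, 26 + ord('f') − ord('a') = 31
'p': a..z range, 26 + ord('p') − ord('a') = 41
'Y': A..Z range, ord('Y') − ord('A') = 24
'T': A..Z range, ord('T') − ord('A') = 19

Answer: 42 31 41 24 19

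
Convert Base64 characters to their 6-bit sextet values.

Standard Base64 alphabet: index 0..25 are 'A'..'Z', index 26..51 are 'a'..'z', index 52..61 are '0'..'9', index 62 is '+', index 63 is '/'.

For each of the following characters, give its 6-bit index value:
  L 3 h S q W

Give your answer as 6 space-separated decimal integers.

'L': A..Z range, ord('L') − ord('A') = 11
'3': 0..9 range, 52 + ord('3') − ord('0') = 55
'h': a..z range, 26 + ord('h') − ord('a') = 33
'S': A..Z range, ord('S') − ord('A') = 18
'q': a..z range, 26 + ord('q') − ord('a') = 42
'W': A..Z range, ord('W') − ord('A') = 22

Answer: 11 55 33 18 42 22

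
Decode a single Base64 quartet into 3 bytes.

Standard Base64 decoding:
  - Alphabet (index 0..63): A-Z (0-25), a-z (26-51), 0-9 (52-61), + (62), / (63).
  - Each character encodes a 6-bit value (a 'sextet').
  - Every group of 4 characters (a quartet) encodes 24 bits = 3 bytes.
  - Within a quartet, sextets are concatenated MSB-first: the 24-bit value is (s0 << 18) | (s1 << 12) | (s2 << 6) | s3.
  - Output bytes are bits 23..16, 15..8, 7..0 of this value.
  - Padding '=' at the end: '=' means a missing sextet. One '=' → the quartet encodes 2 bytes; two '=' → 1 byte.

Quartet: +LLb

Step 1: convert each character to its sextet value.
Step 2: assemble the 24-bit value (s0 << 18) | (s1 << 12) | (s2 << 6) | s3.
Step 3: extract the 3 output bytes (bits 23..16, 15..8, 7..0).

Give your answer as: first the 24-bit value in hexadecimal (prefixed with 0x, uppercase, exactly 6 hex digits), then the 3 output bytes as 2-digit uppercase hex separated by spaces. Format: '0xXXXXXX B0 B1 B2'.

Sextets: +=62, L=11, L=11, b=27
24-bit: (62<<18) | (11<<12) | (11<<6) | 27
      = 0xF80000 | 0x00B000 | 0x0002C0 | 0x00001B
      = 0xF8B2DB
Bytes: (v>>16)&0xFF=F8, (v>>8)&0xFF=B2, v&0xFF=DB

Answer: 0xF8B2DB F8 B2 DB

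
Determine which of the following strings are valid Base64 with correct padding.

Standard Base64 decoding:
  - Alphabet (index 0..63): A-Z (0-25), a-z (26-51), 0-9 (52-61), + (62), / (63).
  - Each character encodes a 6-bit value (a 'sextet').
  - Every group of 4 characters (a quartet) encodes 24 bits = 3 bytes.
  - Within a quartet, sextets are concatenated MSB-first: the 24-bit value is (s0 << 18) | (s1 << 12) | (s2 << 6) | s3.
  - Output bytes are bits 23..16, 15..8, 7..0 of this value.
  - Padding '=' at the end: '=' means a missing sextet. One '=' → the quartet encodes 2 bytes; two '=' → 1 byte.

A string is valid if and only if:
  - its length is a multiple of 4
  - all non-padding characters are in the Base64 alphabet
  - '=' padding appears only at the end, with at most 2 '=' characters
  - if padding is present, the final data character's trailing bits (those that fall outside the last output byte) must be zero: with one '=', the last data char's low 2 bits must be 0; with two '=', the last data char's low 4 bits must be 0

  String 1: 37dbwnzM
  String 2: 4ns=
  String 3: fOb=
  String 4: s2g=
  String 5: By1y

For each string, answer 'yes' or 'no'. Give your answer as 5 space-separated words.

String 1: '37dbwnzM' → valid
String 2: '4ns=' → valid
String 3: 'fOb=' → invalid (bad trailing bits)
String 4: 's2g=' → valid
String 5: 'By1y' → valid

Answer: yes yes no yes yes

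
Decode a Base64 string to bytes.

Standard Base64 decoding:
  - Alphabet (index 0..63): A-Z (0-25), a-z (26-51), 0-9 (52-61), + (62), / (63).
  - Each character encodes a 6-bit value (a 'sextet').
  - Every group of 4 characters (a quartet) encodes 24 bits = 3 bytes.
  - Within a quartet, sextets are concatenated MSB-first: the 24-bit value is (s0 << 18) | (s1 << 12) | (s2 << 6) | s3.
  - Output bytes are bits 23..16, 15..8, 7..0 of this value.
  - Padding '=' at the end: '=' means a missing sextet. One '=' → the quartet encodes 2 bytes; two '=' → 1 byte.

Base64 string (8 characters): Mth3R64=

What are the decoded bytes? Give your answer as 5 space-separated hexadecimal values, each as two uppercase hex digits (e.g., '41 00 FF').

After char 0 ('M'=12): chars_in_quartet=1 acc=0xC bytes_emitted=0
After char 1 ('t'=45): chars_in_quartet=2 acc=0x32D bytes_emitted=0
After char 2 ('h'=33): chars_in_quartet=3 acc=0xCB61 bytes_emitted=0
After char 3 ('3'=55): chars_in_quartet=4 acc=0x32D877 -> emit 32 D8 77, reset; bytes_emitted=3
After char 4 ('R'=17): chars_in_quartet=1 acc=0x11 bytes_emitted=3
After char 5 ('6'=58): chars_in_quartet=2 acc=0x47A bytes_emitted=3
After char 6 ('4'=56): chars_in_quartet=3 acc=0x11EB8 bytes_emitted=3
Padding '=': partial quartet acc=0x11EB8 -> emit 47 AE; bytes_emitted=5

Answer: 32 D8 77 47 AE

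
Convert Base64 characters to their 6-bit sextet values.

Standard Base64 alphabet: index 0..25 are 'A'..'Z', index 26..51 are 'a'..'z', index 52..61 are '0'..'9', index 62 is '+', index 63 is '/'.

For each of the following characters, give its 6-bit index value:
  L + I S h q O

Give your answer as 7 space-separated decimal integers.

Answer: 11 62 8 18 33 42 14

Derivation:
'L': A..Z range, ord('L') − ord('A') = 11
'+': index 62
'I': A..Z range, ord('I') − ord('A') = 8
'S': A..Z range, ord('S') − ord('A') = 18
'h': a..z range, 26 + ord('h') − ord('a') = 33
'q': a..z range, 26 + ord('q') − ord('a') = 42
'O': A..Z range, ord('O') − ord('A') = 14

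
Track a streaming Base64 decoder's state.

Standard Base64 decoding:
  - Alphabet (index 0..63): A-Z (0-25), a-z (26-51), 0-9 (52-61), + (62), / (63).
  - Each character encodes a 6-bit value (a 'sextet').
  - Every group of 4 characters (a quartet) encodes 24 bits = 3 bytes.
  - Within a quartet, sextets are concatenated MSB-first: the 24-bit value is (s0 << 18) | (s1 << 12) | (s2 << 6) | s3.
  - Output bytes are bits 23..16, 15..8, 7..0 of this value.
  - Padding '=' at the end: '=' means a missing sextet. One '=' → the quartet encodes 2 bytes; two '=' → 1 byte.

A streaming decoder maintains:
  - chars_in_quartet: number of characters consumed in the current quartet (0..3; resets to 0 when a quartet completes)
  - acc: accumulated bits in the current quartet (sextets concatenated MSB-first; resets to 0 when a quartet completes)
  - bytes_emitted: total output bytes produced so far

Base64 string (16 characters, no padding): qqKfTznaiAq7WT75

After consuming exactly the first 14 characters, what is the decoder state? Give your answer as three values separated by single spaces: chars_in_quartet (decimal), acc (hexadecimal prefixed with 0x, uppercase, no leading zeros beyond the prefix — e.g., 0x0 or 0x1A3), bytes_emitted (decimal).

Answer: 2 0x593 9

Derivation:
After char 0 ('q'=42): chars_in_quartet=1 acc=0x2A bytes_emitted=0
After char 1 ('q'=42): chars_in_quartet=2 acc=0xAAA bytes_emitted=0
After char 2 ('K'=10): chars_in_quartet=3 acc=0x2AA8A bytes_emitted=0
After char 3 ('f'=31): chars_in_quartet=4 acc=0xAAA29F -> emit AA A2 9F, reset; bytes_emitted=3
After char 4 ('T'=19): chars_in_quartet=1 acc=0x13 bytes_emitted=3
After char 5 ('z'=51): chars_in_quartet=2 acc=0x4F3 bytes_emitted=3
After char 6 ('n'=39): chars_in_quartet=3 acc=0x13CE7 bytes_emitted=3
After char 7 ('a'=26): chars_in_quartet=4 acc=0x4F39DA -> emit 4F 39 DA, reset; bytes_emitted=6
After char 8 ('i'=34): chars_in_quartet=1 acc=0x22 bytes_emitted=6
After char 9 ('A'=0): chars_in_quartet=2 acc=0x880 bytes_emitted=6
After char 10 ('q'=42): chars_in_quartet=3 acc=0x2202A bytes_emitted=6
After char 11 ('7'=59): chars_in_quartet=4 acc=0x880ABB -> emit 88 0A BB, reset; bytes_emitted=9
After char 12 ('W'=22): chars_in_quartet=1 acc=0x16 bytes_emitted=9
After char 13 ('T'=19): chars_in_quartet=2 acc=0x593 bytes_emitted=9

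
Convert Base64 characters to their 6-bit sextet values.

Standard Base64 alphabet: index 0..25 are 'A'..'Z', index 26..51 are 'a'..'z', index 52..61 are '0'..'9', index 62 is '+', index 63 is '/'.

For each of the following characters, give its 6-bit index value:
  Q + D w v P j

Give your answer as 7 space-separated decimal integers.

'Q': A..Z range, ord('Q') − ord('A') = 16
'+': index 62
'D': A..Z range, ord('D') − ord('A') = 3
'w': a..z range, 26 + ord('w') − ord('a') = 48
'v': a..z range, 26 + ord('v') − ord('a') = 47
'P': A..Z range, ord('P') − ord('A') = 15
'j': a..z range, 26 + ord('j') − ord('a') = 35

Answer: 16 62 3 48 47 15 35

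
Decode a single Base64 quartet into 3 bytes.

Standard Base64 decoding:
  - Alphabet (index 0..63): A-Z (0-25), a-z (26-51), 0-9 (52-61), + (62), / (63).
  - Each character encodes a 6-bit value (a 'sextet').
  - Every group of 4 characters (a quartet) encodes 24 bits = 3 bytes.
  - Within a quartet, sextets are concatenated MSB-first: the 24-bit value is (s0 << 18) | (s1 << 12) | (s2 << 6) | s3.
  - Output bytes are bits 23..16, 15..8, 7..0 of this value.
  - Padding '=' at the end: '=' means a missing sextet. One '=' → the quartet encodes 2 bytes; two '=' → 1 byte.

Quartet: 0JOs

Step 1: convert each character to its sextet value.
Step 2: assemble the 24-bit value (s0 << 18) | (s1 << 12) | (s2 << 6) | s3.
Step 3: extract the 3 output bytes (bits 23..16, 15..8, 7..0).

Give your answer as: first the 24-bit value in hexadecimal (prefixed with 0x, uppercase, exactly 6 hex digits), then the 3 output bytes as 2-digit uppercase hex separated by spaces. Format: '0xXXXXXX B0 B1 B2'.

Sextets: 0=52, J=9, O=14, s=44
24-bit: (52<<18) | (9<<12) | (14<<6) | 44
      = 0xD00000 | 0x009000 | 0x000380 | 0x00002C
      = 0xD093AC
Bytes: (v>>16)&0xFF=D0, (v>>8)&0xFF=93, v&0xFF=AC

Answer: 0xD093AC D0 93 AC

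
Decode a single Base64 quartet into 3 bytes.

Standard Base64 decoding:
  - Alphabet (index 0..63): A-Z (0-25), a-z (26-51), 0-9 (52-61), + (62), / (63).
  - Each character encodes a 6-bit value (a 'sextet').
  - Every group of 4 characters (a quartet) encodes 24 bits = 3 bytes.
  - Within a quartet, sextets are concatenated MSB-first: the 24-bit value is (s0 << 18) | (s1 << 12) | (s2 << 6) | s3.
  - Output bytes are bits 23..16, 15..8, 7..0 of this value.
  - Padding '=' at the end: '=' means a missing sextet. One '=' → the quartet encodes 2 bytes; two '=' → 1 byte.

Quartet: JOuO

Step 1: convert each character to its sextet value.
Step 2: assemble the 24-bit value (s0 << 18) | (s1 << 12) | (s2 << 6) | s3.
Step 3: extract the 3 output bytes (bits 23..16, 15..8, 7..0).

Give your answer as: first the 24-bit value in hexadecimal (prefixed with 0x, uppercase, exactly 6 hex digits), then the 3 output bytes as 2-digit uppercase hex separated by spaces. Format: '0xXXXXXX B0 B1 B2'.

Answer: 0x24EB8E 24 EB 8E

Derivation:
Sextets: J=9, O=14, u=46, O=14
24-bit: (9<<18) | (14<<12) | (46<<6) | 14
      = 0x240000 | 0x00E000 | 0x000B80 | 0x00000E
      = 0x24EB8E
Bytes: (v>>16)&0xFF=24, (v>>8)&0xFF=EB, v&0xFF=8E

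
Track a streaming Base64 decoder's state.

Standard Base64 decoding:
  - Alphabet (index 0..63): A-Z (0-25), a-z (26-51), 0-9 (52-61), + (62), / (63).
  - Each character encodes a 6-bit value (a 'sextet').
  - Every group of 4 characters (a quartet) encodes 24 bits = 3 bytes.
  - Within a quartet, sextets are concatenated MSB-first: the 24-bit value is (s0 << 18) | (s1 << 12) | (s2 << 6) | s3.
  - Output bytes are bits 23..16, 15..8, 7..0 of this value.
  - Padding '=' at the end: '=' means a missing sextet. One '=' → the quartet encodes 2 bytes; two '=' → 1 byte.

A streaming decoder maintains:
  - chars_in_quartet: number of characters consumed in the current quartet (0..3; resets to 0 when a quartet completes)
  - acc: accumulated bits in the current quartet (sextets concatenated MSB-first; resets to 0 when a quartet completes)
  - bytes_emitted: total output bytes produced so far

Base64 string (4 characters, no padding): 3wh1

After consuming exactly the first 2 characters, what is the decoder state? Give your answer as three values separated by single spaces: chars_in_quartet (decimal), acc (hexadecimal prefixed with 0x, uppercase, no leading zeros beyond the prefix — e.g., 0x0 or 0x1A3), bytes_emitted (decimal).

After char 0 ('3'=55): chars_in_quartet=1 acc=0x37 bytes_emitted=0
After char 1 ('w'=48): chars_in_quartet=2 acc=0xDF0 bytes_emitted=0

Answer: 2 0xDF0 0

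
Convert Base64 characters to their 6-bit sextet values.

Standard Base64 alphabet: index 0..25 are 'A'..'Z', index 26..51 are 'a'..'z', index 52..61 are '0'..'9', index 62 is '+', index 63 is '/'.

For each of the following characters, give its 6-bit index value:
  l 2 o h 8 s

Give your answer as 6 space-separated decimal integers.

Answer: 37 54 40 33 60 44

Derivation:
'l': a..z range, 26 + ord('l') − ord('a') = 37
'2': 0..9 range, 52 + ord('2') − ord('0') = 54
'o': a..z range, 26 + ord('o') − ord('a') = 40
'h': a..z range, 26 + ord('h') − ord('a') = 33
'8': 0..9 range, 52 + ord('8') − ord('0') = 60
's': a..z range, 26 + ord('s') − ord('a') = 44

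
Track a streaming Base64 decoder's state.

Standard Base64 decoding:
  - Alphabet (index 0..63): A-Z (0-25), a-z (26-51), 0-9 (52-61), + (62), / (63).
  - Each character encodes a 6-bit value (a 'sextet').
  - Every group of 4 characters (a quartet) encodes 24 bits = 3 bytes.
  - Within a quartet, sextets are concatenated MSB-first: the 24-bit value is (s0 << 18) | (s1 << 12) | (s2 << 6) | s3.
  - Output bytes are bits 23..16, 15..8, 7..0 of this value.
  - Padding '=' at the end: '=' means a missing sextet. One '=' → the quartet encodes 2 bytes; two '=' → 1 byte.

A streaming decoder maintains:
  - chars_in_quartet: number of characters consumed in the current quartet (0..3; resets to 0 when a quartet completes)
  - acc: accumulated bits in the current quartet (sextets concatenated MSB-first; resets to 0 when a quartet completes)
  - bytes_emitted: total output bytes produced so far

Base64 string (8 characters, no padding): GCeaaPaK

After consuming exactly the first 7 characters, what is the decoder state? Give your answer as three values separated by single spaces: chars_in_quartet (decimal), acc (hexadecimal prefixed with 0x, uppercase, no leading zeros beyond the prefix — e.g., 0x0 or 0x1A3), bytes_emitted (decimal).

Answer: 3 0x1A3DA 3

Derivation:
After char 0 ('G'=6): chars_in_quartet=1 acc=0x6 bytes_emitted=0
After char 1 ('C'=2): chars_in_quartet=2 acc=0x182 bytes_emitted=0
After char 2 ('e'=30): chars_in_quartet=3 acc=0x609E bytes_emitted=0
After char 3 ('a'=26): chars_in_quartet=4 acc=0x18279A -> emit 18 27 9A, reset; bytes_emitted=3
After char 4 ('a'=26): chars_in_quartet=1 acc=0x1A bytes_emitted=3
After char 5 ('P'=15): chars_in_quartet=2 acc=0x68F bytes_emitted=3
After char 6 ('a'=26): chars_in_quartet=3 acc=0x1A3DA bytes_emitted=3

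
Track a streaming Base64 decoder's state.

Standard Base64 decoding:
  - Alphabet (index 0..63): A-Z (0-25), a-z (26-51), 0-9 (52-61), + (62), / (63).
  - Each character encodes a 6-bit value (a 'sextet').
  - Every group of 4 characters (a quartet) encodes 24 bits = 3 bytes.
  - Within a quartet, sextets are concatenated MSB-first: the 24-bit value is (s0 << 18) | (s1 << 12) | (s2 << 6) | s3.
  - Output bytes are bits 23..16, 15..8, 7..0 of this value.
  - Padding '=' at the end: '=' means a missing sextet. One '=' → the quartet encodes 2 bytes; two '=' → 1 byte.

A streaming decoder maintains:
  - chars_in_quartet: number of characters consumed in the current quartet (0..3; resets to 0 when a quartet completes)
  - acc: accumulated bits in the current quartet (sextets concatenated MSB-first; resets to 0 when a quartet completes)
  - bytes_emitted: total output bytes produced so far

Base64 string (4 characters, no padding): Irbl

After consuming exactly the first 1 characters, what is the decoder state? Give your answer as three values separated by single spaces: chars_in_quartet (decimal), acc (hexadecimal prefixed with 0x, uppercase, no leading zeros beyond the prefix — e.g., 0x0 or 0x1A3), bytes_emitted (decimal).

After char 0 ('I'=8): chars_in_quartet=1 acc=0x8 bytes_emitted=0

Answer: 1 0x8 0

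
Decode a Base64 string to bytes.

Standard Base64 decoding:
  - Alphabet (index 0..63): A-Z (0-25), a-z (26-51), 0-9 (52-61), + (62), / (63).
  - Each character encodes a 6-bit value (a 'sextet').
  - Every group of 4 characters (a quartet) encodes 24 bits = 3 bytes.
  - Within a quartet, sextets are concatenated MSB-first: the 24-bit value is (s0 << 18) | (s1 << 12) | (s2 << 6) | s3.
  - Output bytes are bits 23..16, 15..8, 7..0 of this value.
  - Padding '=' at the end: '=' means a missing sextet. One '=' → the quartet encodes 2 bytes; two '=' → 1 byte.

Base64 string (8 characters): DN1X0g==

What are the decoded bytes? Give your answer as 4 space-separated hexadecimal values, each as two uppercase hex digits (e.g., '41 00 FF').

After char 0 ('D'=3): chars_in_quartet=1 acc=0x3 bytes_emitted=0
After char 1 ('N'=13): chars_in_quartet=2 acc=0xCD bytes_emitted=0
After char 2 ('1'=53): chars_in_quartet=3 acc=0x3375 bytes_emitted=0
After char 3 ('X'=23): chars_in_quartet=4 acc=0xCDD57 -> emit 0C DD 57, reset; bytes_emitted=3
After char 4 ('0'=52): chars_in_quartet=1 acc=0x34 bytes_emitted=3
After char 5 ('g'=32): chars_in_quartet=2 acc=0xD20 bytes_emitted=3
Padding '==': partial quartet acc=0xD20 -> emit D2; bytes_emitted=4

Answer: 0C DD 57 D2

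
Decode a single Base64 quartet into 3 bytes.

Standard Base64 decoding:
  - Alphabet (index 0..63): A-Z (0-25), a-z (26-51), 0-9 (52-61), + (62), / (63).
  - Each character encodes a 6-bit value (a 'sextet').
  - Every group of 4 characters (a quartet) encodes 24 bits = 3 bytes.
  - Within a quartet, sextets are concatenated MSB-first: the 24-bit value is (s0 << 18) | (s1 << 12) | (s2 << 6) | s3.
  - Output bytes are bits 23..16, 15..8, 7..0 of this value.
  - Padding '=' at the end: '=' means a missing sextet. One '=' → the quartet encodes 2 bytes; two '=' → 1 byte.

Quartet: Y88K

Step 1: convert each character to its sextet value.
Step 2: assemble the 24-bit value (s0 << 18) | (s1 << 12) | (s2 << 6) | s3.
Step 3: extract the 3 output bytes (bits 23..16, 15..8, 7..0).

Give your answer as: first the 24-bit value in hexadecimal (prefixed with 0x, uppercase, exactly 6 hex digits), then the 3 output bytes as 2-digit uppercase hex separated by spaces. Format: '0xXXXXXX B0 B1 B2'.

Answer: 0x63CF0A 63 CF 0A

Derivation:
Sextets: Y=24, 8=60, 8=60, K=10
24-bit: (24<<18) | (60<<12) | (60<<6) | 10
      = 0x600000 | 0x03C000 | 0x000F00 | 0x00000A
      = 0x63CF0A
Bytes: (v>>16)&0xFF=63, (v>>8)&0xFF=CF, v&0xFF=0A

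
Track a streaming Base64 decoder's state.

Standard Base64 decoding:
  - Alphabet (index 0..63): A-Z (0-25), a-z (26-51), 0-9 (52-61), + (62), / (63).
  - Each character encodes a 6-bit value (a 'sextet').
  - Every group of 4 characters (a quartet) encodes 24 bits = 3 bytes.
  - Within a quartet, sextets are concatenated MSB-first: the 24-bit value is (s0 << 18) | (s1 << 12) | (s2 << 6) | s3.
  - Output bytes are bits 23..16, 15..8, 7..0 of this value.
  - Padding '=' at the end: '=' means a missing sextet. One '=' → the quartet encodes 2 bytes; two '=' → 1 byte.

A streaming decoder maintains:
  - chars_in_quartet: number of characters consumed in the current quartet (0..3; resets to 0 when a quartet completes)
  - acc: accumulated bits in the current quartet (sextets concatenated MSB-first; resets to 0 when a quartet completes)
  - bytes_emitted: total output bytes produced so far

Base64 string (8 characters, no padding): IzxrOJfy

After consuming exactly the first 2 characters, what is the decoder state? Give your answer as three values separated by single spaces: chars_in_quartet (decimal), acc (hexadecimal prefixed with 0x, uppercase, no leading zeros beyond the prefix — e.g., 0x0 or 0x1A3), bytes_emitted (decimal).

Answer: 2 0x233 0

Derivation:
After char 0 ('I'=8): chars_in_quartet=1 acc=0x8 bytes_emitted=0
After char 1 ('z'=51): chars_in_quartet=2 acc=0x233 bytes_emitted=0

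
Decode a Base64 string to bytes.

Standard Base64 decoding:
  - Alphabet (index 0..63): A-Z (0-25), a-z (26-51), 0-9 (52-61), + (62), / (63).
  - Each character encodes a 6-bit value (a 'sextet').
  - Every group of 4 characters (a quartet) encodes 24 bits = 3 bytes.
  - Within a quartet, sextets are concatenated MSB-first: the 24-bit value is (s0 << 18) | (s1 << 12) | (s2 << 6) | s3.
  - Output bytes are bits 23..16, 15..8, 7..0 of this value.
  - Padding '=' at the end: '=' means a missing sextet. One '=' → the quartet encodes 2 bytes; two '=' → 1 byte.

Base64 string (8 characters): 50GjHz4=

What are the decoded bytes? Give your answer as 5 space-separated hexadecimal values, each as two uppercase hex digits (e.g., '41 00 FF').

After char 0 ('5'=57): chars_in_quartet=1 acc=0x39 bytes_emitted=0
After char 1 ('0'=52): chars_in_quartet=2 acc=0xE74 bytes_emitted=0
After char 2 ('G'=6): chars_in_quartet=3 acc=0x39D06 bytes_emitted=0
After char 3 ('j'=35): chars_in_quartet=4 acc=0xE741A3 -> emit E7 41 A3, reset; bytes_emitted=3
After char 4 ('H'=7): chars_in_quartet=1 acc=0x7 bytes_emitted=3
After char 5 ('z'=51): chars_in_quartet=2 acc=0x1F3 bytes_emitted=3
After char 6 ('4'=56): chars_in_quartet=3 acc=0x7CF8 bytes_emitted=3
Padding '=': partial quartet acc=0x7CF8 -> emit 1F 3E; bytes_emitted=5

Answer: E7 41 A3 1F 3E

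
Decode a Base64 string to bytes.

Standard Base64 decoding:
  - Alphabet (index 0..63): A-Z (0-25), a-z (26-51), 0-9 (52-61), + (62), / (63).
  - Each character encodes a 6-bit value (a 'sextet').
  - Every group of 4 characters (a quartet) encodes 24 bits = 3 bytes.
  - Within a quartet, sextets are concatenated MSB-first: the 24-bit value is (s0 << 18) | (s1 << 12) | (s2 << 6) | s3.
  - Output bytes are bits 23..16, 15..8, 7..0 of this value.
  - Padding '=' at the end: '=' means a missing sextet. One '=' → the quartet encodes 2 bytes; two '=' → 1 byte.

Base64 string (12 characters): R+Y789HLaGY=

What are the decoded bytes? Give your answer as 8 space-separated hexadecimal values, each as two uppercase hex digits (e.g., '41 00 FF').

Answer: 47 E6 3B F3 D1 CB 68 66

Derivation:
After char 0 ('R'=17): chars_in_quartet=1 acc=0x11 bytes_emitted=0
After char 1 ('+'=62): chars_in_quartet=2 acc=0x47E bytes_emitted=0
After char 2 ('Y'=24): chars_in_quartet=3 acc=0x11F98 bytes_emitted=0
After char 3 ('7'=59): chars_in_quartet=4 acc=0x47E63B -> emit 47 E6 3B, reset; bytes_emitted=3
After char 4 ('8'=60): chars_in_quartet=1 acc=0x3C bytes_emitted=3
After char 5 ('9'=61): chars_in_quartet=2 acc=0xF3D bytes_emitted=3
After char 6 ('H'=7): chars_in_quartet=3 acc=0x3CF47 bytes_emitted=3
After char 7 ('L'=11): chars_in_quartet=4 acc=0xF3D1CB -> emit F3 D1 CB, reset; bytes_emitted=6
After char 8 ('a'=26): chars_in_quartet=1 acc=0x1A bytes_emitted=6
After char 9 ('G'=6): chars_in_quartet=2 acc=0x686 bytes_emitted=6
After char 10 ('Y'=24): chars_in_quartet=3 acc=0x1A198 bytes_emitted=6
Padding '=': partial quartet acc=0x1A198 -> emit 68 66; bytes_emitted=8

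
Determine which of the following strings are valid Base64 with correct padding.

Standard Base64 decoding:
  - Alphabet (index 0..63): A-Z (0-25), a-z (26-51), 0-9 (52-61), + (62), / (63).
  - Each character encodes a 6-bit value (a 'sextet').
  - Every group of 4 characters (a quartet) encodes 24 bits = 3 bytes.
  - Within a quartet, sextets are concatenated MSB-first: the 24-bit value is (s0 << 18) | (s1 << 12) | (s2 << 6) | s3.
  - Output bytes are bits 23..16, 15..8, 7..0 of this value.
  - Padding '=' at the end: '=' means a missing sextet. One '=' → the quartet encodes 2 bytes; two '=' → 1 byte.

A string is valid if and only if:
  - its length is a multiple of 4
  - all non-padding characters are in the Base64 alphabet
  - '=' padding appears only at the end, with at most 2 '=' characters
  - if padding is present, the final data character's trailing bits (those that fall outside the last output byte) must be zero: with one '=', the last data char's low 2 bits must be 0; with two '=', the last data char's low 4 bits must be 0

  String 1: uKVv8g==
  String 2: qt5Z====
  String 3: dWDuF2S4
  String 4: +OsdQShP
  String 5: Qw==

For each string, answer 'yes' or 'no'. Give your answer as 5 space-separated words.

String 1: 'uKVv8g==' → valid
String 2: 'qt5Z====' → invalid (4 pad chars (max 2))
String 3: 'dWDuF2S4' → valid
String 4: '+OsdQShP' → valid
String 5: 'Qw==' → valid

Answer: yes no yes yes yes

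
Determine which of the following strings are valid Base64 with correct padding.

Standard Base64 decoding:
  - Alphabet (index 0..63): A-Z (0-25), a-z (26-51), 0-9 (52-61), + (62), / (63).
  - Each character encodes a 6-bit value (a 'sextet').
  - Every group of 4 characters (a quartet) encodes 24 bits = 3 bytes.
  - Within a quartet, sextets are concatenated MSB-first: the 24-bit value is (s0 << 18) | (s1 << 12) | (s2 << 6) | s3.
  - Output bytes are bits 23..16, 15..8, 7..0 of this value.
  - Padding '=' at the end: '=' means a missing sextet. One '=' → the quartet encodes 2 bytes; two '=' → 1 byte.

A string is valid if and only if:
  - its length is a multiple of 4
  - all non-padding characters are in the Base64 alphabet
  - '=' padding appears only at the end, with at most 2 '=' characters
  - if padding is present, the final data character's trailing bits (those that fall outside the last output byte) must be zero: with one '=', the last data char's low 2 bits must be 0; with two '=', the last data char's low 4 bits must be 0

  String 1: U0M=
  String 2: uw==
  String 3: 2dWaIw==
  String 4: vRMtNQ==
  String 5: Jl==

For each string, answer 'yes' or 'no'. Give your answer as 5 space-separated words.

String 1: 'U0M=' → valid
String 2: 'uw==' → valid
String 3: '2dWaIw==' → valid
String 4: 'vRMtNQ==' → valid
String 5: 'Jl==' → invalid (bad trailing bits)

Answer: yes yes yes yes no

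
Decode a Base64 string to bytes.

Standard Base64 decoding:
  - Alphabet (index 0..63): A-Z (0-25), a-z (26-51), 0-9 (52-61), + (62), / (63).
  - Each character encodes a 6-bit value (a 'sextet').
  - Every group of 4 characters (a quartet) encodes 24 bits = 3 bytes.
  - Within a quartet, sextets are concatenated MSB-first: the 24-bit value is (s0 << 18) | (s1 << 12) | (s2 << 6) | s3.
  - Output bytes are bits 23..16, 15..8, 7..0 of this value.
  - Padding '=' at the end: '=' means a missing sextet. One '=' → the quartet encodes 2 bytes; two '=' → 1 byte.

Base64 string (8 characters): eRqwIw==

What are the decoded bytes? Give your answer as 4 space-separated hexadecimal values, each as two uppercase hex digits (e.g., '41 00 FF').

Answer: 79 1A B0 23

Derivation:
After char 0 ('e'=30): chars_in_quartet=1 acc=0x1E bytes_emitted=0
After char 1 ('R'=17): chars_in_quartet=2 acc=0x791 bytes_emitted=0
After char 2 ('q'=42): chars_in_quartet=3 acc=0x1E46A bytes_emitted=0
After char 3 ('w'=48): chars_in_quartet=4 acc=0x791AB0 -> emit 79 1A B0, reset; bytes_emitted=3
After char 4 ('I'=8): chars_in_quartet=1 acc=0x8 bytes_emitted=3
After char 5 ('w'=48): chars_in_quartet=2 acc=0x230 bytes_emitted=3
Padding '==': partial quartet acc=0x230 -> emit 23; bytes_emitted=4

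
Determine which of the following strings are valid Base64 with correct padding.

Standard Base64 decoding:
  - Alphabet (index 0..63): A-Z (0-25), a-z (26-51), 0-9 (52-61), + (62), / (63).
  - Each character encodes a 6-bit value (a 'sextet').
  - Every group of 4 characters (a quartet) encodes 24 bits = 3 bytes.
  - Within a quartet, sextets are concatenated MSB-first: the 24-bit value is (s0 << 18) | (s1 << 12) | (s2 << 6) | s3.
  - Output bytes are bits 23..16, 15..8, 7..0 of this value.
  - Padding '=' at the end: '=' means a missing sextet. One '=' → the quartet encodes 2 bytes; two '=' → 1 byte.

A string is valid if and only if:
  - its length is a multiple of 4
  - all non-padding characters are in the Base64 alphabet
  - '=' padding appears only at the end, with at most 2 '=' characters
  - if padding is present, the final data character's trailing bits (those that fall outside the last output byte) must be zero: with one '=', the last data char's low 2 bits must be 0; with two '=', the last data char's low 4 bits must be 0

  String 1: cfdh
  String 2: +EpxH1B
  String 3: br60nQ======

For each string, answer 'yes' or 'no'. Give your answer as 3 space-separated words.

String 1: 'cfdh' → valid
String 2: '+EpxH1B' → invalid (len=7 not mult of 4)
String 3: 'br60nQ======' → invalid (6 pad chars (max 2))

Answer: yes no no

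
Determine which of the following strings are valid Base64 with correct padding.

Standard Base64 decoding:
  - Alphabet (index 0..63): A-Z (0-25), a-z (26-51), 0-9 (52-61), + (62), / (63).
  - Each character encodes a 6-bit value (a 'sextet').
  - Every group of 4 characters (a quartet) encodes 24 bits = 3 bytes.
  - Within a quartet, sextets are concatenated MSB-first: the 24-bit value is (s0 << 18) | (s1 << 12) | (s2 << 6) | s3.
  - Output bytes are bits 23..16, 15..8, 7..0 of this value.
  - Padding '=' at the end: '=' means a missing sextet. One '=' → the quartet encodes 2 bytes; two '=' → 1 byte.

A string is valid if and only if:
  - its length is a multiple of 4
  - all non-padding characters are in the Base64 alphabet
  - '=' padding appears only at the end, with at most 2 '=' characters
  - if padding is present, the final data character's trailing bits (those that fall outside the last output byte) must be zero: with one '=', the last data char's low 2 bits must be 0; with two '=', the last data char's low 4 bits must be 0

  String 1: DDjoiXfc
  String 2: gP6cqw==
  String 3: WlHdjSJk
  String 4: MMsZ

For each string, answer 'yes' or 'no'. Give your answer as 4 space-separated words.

Answer: yes yes yes yes

Derivation:
String 1: 'DDjoiXfc' → valid
String 2: 'gP6cqw==' → valid
String 3: 'WlHdjSJk' → valid
String 4: 'MMsZ' → valid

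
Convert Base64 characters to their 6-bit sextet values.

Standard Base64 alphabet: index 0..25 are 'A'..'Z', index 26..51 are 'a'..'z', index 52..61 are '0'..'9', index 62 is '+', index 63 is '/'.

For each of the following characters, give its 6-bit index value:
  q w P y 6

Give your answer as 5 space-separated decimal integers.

Answer: 42 48 15 50 58

Derivation:
'q': a..z range, 26 + ord('q') − ord('a') = 42
'w': a..z range, 26 + ord('w') − ord('a') = 48
'P': A..Z range, ord('P') − ord('A') = 15
'y': a..z range, 26 + ord('y') − ord('a') = 50
'6': 0..9 range, 52 + ord('6') − ord('0') = 58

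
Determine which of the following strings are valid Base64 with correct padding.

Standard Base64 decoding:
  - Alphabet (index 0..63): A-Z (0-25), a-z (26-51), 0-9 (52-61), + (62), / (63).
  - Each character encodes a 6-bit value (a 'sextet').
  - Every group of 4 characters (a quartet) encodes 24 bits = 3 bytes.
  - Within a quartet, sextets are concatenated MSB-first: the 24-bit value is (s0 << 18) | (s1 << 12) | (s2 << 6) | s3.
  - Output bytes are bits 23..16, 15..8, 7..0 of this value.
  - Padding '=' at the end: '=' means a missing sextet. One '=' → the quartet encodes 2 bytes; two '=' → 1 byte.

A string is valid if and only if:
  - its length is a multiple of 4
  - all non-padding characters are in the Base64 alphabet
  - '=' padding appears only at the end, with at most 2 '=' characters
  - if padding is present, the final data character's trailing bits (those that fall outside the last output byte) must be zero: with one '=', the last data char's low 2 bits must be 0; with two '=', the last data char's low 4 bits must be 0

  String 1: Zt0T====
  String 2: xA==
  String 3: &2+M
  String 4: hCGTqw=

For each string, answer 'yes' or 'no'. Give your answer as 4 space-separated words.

Answer: no yes no no

Derivation:
String 1: 'Zt0T====' → invalid (4 pad chars (max 2))
String 2: 'xA==' → valid
String 3: '&2+M' → invalid (bad char(s): ['&'])
String 4: 'hCGTqw=' → invalid (len=7 not mult of 4)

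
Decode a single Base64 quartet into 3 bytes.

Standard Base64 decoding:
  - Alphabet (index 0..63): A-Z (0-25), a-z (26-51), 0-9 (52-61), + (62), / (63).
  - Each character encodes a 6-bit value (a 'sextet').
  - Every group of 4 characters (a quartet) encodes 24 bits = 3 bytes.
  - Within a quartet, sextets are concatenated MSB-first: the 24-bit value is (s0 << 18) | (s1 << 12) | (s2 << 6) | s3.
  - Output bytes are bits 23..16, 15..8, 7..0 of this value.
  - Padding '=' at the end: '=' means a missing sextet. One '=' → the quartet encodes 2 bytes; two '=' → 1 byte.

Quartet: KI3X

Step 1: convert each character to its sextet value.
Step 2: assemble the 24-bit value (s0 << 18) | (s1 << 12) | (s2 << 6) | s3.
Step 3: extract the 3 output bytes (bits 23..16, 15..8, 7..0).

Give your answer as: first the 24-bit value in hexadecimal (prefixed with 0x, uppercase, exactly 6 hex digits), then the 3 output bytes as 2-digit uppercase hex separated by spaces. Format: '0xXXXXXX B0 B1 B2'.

Sextets: K=10, I=8, 3=55, X=23
24-bit: (10<<18) | (8<<12) | (55<<6) | 23
      = 0x280000 | 0x008000 | 0x000DC0 | 0x000017
      = 0x288DD7
Bytes: (v>>16)&0xFF=28, (v>>8)&0xFF=8D, v&0xFF=D7

Answer: 0x288DD7 28 8D D7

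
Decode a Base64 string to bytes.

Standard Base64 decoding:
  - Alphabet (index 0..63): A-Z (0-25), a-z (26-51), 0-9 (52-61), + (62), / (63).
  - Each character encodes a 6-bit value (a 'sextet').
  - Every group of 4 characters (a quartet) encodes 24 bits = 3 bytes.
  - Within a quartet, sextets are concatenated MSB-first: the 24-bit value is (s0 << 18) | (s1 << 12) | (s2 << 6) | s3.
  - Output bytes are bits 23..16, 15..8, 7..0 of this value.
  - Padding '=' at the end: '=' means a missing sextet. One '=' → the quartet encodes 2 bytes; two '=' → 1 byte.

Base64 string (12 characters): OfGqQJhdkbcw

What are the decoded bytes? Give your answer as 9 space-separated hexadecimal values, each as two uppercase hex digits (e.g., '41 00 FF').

After char 0 ('O'=14): chars_in_quartet=1 acc=0xE bytes_emitted=0
After char 1 ('f'=31): chars_in_quartet=2 acc=0x39F bytes_emitted=0
After char 2 ('G'=6): chars_in_quartet=3 acc=0xE7C6 bytes_emitted=0
After char 3 ('q'=42): chars_in_quartet=4 acc=0x39F1AA -> emit 39 F1 AA, reset; bytes_emitted=3
After char 4 ('Q'=16): chars_in_quartet=1 acc=0x10 bytes_emitted=3
After char 5 ('J'=9): chars_in_quartet=2 acc=0x409 bytes_emitted=3
After char 6 ('h'=33): chars_in_quartet=3 acc=0x10261 bytes_emitted=3
After char 7 ('d'=29): chars_in_quartet=4 acc=0x40985D -> emit 40 98 5D, reset; bytes_emitted=6
After char 8 ('k'=36): chars_in_quartet=1 acc=0x24 bytes_emitted=6
After char 9 ('b'=27): chars_in_quartet=2 acc=0x91B bytes_emitted=6
After char 10 ('c'=28): chars_in_quartet=3 acc=0x246DC bytes_emitted=6
After char 11 ('w'=48): chars_in_quartet=4 acc=0x91B730 -> emit 91 B7 30, reset; bytes_emitted=9

Answer: 39 F1 AA 40 98 5D 91 B7 30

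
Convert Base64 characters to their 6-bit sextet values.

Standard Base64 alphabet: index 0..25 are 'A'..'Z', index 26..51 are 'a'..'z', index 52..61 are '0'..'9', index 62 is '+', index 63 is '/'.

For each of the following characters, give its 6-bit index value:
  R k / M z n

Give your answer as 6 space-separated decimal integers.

Answer: 17 36 63 12 51 39

Derivation:
'R': A..Z range, ord('R') − ord('A') = 17
'k': a..z range, 26 + ord('k') − ord('a') = 36
'/': index 63
'M': A..Z range, ord('M') − ord('A') = 12
'z': a..z range, 26 + ord('z') − ord('a') = 51
'n': a..z range, 26 + ord('n') − ord('a') = 39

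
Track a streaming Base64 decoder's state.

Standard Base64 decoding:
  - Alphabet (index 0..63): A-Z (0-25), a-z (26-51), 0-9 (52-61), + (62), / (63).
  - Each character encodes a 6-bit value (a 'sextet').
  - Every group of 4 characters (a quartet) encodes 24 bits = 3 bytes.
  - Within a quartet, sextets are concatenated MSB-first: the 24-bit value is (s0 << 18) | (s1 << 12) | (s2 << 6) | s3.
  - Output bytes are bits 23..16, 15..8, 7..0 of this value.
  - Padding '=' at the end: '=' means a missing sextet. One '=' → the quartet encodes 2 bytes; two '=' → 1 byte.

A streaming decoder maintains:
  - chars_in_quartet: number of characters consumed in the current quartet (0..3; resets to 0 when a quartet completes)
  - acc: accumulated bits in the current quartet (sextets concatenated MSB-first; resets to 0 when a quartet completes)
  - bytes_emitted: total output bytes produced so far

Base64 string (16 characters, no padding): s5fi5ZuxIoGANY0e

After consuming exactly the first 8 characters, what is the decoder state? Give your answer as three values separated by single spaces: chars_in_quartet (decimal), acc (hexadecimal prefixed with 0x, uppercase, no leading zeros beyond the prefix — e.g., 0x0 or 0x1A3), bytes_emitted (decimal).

Answer: 0 0x0 6

Derivation:
After char 0 ('s'=44): chars_in_quartet=1 acc=0x2C bytes_emitted=0
After char 1 ('5'=57): chars_in_quartet=2 acc=0xB39 bytes_emitted=0
After char 2 ('f'=31): chars_in_quartet=3 acc=0x2CE5F bytes_emitted=0
After char 3 ('i'=34): chars_in_quartet=4 acc=0xB397E2 -> emit B3 97 E2, reset; bytes_emitted=3
After char 4 ('5'=57): chars_in_quartet=1 acc=0x39 bytes_emitted=3
After char 5 ('Z'=25): chars_in_quartet=2 acc=0xE59 bytes_emitted=3
After char 6 ('u'=46): chars_in_quartet=3 acc=0x3966E bytes_emitted=3
After char 7 ('x'=49): chars_in_quartet=4 acc=0xE59BB1 -> emit E5 9B B1, reset; bytes_emitted=6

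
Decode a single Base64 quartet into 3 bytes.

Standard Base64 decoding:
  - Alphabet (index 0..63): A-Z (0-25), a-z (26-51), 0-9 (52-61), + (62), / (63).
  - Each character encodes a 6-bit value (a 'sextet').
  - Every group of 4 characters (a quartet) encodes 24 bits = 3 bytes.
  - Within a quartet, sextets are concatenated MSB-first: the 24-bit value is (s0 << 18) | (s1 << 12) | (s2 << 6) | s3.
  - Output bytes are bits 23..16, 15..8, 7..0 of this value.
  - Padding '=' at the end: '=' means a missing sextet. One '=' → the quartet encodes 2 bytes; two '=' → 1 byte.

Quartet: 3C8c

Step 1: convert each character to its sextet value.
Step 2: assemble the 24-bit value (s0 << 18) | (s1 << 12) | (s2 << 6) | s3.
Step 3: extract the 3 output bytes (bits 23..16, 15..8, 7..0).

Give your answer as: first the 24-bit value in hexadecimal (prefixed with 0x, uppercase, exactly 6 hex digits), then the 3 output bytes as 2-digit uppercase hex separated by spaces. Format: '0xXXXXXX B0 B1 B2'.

Sextets: 3=55, C=2, 8=60, c=28
24-bit: (55<<18) | (2<<12) | (60<<6) | 28
      = 0xDC0000 | 0x002000 | 0x000F00 | 0x00001C
      = 0xDC2F1C
Bytes: (v>>16)&0xFF=DC, (v>>8)&0xFF=2F, v&0xFF=1C

Answer: 0xDC2F1C DC 2F 1C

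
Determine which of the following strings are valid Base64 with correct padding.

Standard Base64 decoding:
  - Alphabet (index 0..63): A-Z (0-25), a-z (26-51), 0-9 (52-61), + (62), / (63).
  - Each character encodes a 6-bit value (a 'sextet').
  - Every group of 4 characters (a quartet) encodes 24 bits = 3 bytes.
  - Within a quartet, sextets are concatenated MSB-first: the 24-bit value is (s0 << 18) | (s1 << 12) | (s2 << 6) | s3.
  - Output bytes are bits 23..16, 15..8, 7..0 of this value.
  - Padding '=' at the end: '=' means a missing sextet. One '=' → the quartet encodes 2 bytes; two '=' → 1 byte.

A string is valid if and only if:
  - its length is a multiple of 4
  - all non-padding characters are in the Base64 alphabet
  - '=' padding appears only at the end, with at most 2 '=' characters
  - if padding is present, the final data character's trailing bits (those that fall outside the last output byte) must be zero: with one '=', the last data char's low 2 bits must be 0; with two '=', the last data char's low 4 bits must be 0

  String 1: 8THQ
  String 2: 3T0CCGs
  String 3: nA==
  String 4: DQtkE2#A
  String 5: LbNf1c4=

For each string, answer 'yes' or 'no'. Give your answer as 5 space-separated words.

String 1: '8THQ' → valid
String 2: '3T0CCGs' → invalid (len=7 not mult of 4)
String 3: 'nA==' → valid
String 4: 'DQtkE2#A' → invalid (bad char(s): ['#'])
String 5: 'LbNf1c4=' → valid

Answer: yes no yes no yes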